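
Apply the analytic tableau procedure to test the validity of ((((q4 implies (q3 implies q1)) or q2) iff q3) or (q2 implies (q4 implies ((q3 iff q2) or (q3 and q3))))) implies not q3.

Not valid

Assume the negation and expand:
Initial set: {not (((((q4 implies (q3 implies q1)) or q2) iff q3) or (q2 implies (q4 implies ((q3 iff q2) or (q3 and q3))))) implies not q3)}.
not (((((q4 implies (q3 implies q1)) or q2) iff q3) or (q2 implies (q4 implies ((q3 iff q2) or (q3 and q3))))) implies not q3): α-rule — add ((((q4 implies (q3 implies q1)) or q2) iff q3) or (q2 implies (q4 implies ((q3 iff q2) or (q3 and q3))))), not not q3.
((((q4 implies (q3 implies q1)) or q2) iff q3) or (q2 implies (q4 implies ((q3 iff q2) or (q3 and q3))))): β-rule — branch into (((q4 implies (q3 implies q1)) or q2) iff q3)  //  (q2 implies (q4 implies ((q3 iff q2) or (q3 and q3)))).
  branch 1 (add (((q4 implies (q3 implies q1)) or q2) iff q3)):
    (((q4 implies (q3 implies q1)) or q2) iff q3): β-rule — branch into ((q4 implies (q3 implies q1)) or q2), q3  //  not ((q4 implies (q3 implies q1)) or q2), not q3.
      branch 1.1 (add ((q4 implies (q3 implies q1)) or q2), q3):
        ((q4 implies (q3 implies q1)) or q2): β-rule — branch into (q4 implies (q3 implies q1))  //  q2.
          branch 1.1.1 (add (q4 implies (q3 implies q1))):
            (q4 implies (q3 implies q1)): β-rule — branch into not q4  //  (q3 implies q1).
              branch 1.1.1.1 (add not q4):
                ○ open, literals {q3=true, q4=false}.
              branch 1.1.1.2 (add (q3 implies q1)):
                (q3 implies q1): β-rule — branch into not q3  //  q1.
                  branch 1.1.1.2.1 (add not q3):
                    × closes — contains both q3 and not q3.
                  branch 1.1.1.2.2 (add q1):
                    ○ open, literals {q1=true, q3=true}.
          branch 1.1.2 (add q2):
            ○ open, literals {q2=true, q3=true}.
      branch 1.2 (add not ((q4 implies (q3 implies q1)) or q2), not q3):
        × closes — contains both q3 and not q3.
  branch 2 (add (q2 implies (q4 implies ((q3 iff q2) or (q3 and q3))))):
    (q2 implies (q4 implies ((q3 iff q2) or (q3 and q3)))): β-rule — branch into not q2  //  (q4 implies ((q3 iff q2) or (q3 and q3))).
      branch 2.1 (add not q2):
        ○ open, literals {q2=false, q3=true}.
      branch 2.2 (add (q4 implies ((q3 iff q2) or (q3 and q3)))):
        (q4 implies ((q3 iff q2) or (q3 and q3))): β-rule — branch into not q4  //  ((q3 iff q2) or (q3 and q3)).
          branch 2.2.1 (add not q4):
            ○ open, literals {q3=true, q4=false}.
          branch 2.2.2 (add ((q3 iff q2) or (q3 and q3))):
            ((q3 iff q2) or (q3 and q3)): β-rule — branch into (q3 iff q2)  //  (q3 and q3).
              branch 2.2.2.1 (add (q3 iff q2)):
                (q3 iff q2): β-rule — branch into q3, q2  //  not q3, not q2.
                  branch 2.2.2.1.1 (add q3, q2):
                    ○ open, literals {q2=true, q3=true}.
                  branch 2.2.2.1.2 (add not q3, not q2):
                    × closes — contains both q3 and not q3.
              branch 2.2.2.2 (add (q3 and q3)):
                (q3 and q3): α-rule — add q3, q3.
                ○ open, literals {q3=true}.
3 branches closed, 7 open.
An open branch gives a countermodel: q3=true, q4=false (unmentioned atoms arbitrary); under it the original formula is false.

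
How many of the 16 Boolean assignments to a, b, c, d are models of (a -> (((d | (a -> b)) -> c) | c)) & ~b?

Initial set: {((a -> (((d | (a -> b)) -> c) | c)) & ~b)}.
((a -> (((d | (a -> b)) -> c) | c)) & ~b): α-rule — add (a -> (((d | (a -> b)) -> c) | c)), ~b.
(a -> (((d | (a -> b)) -> c) | c)): β-rule — branch into ~a  //  (((d | (a -> b)) -> c) | c).
  branch 1 (add ~a):
    ○ open, literals {a=F, b=F}.
  branch 2 (add (((d | (a -> b)) -> c) | c)):
    (((d | (a -> b)) -> c) | c): β-rule — branch into ((d | (a -> b)) -> c)  //  c.
      branch 2.1 (add ((d | (a -> b)) -> c)):
        ((d | (a -> b)) -> c): β-rule — branch into ~(d | (a -> b))  //  c.
          branch 2.1.1 (add ~(d | (a -> b))):
            ~(d | (a -> b)): α-rule — add ~d, ~(a -> b).
            ~(a -> b): α-rule — add a, ~b.
            ○ open, literals {a=T, b=F, d=F}.
          branch 2.1.2 (add c):
            ○ open, literals {b=F, c=T}.
      branch 2.2 (add c):
        ○ open, literals {b=F, c=T}.
0 branches closed, 4 open.
Each open branch fixes some atoms; the unmentioned ones are free. Counting distinct full assignments: branch {a=F, b=F} (c, d) contributes 4 new; branch {a=T, b=F, d=F} (c) contributes 2 new; branch {b=F, c=T} (a, d) contributes 1 new; branch {b=F, c=T} (a, d) contributes 0 new. Total: 7.

7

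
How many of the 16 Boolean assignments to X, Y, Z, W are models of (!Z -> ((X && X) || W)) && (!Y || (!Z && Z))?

7

Initial set: {((!Z -> ((X && X) || W)) && (!Y || (!Z && Z)))}.
((!Z -> ((X && X) || W)) && (!Y || (!Z && Z))): α-rule — add (!Z -> ((X && X) || W)), (!Y || (!Z && Z)).
(!Z -> ((X && X) || W)): β-rule — branch into !!Z  //  ((X && X) || W).
  branch 1 (add !!Z):
    (!Y || (!Z && Z)): β-rule — branch into !Y  //  (!Z && Z).
      branch 1.1 (add !Y):
        ○ open, literals {Y=F, Z=T}.
      branch 1.2 (add (!Z && Z)):
        (!Z && Z): α-rule — add !Z, Z.
        × closes — contains both Z and !Z.
  branch 2 (add ((X && X) || W)):
    (!Y || (!Z && Z)): β-rule — branch into !Y  //  (!Z && Z).
      branch 2.1 (add !Y):
        ((X && X) || W): β-rule — branch into (X && X)  //  W.
          branch 2.1.1 (add (X && X)):
            (X && X): α-rule — add X, X.
            ○ open, literals {X=T, Y=F}.
          branch 2.1.2 (add W):
            ○ open, literals {W=T, Y=F}.
      branch 2.2 (add (!Z && Z)):
        (!Z && Z): α-rule — add !Z, Z.
        × closes — contains both Z and !Z.
2 branches closed, 3 open.
Each open branch fixes some atoms; the unmentioned ones are free. Counting distinct full assignments: branch {Y=F, Z=T} (X, W) contributes 4 new; branch {X=T, Y=F} (Z, W) contributes 2 new; branch {W=T, Y=F} (X, Z) contributes 1 new. Total: 7.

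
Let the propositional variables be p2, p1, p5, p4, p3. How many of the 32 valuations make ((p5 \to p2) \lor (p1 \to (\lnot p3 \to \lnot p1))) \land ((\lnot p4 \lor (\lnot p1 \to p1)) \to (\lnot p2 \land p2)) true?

Initial set: {(((p5 \to p2) \lor (p1 \to (\lnot p3 \to \lnot p1))) \land ((\lnot p4 \lor (\lnot p1 \to p1)) \to (\lnot p2 \land p2)))}.
(((p5 \to p2) \lor (p1 \to (\lnot p3 \to \lnot p1))) \land ((\lnot p4 \lor (\lnot p1 \to p1)) \to (\lnot p2 \land p2))): α-rule — add ((p5 \to p2) \lor (p1 \to (\lnot p3 \to \lnot p1))), ((\lnot p4 \lor (\lnot p1 \to p1)) \to (\lnot p2 \land p2)).
((p5 \to p2) \lor (p1 \to (\lnot p3 \to \lnot p1))): β-rule — branch into (p5 \to p2)  //  (p1 \to (\lnot p3 \to \lnot p1)).
  branch 1 (add (p5 \to p2)):
    ((\lnot p4 \lor (\lnot p1 \to p1)) \to (\lnot p2 \land p2)): β-rule — branch into \lnot (\lnot p4 \lor (\lnot p1 \to p1))  //  (\lnot p2 \land p2).
      branch 1.1 (add \lnot (\lnot p4 \lor (\lnot p1 \to p1))):
        \lnot (\lnot p4 \lor (\lnot p1 \to p1)): α-rule — add \lnot \lnot p4, \lnot (\lnot p1 \to p1).
        \lnot (\lnot p1 \to p1): α-rule — add \lnot p1, \lnot p1.
        (p5 \to p2): β-rule — branch into \lnot p5  //  p2.
          branch 1.1.1 (add \lnot p5):
            ○ open, literals {p1=F, p4=T, p5=F}.
          branch 1.1.2 (add p2):
            ○ open, literals {p1=F, p2=T, p4=T}.
      branch 1.2 (add (\lnot p2 \land p2)):
        (\lnot p2 \land p2): α-rule — add \lnot p2, p2.
        × closes — contains both p2 and \lnot p2.
  branch 2 (add (p1 \to (\lnot p3 \to \lnot p1))):
    ((\lnot p4 \lor (\lnot p1 \to p1)) \to (\lnot p2 \land p2)): β-rule — branch into \lnot (\lnot p4 \lor (\lnot p1 \to p1))  //  (\lnot p2 \land p2).
      branch 2.1 (add \lnot (\lnot p4 \lor (\lnot p1 \to p1))):
        \lnot (\lnot p4 \lor (\lnot p1 \to p1)): α-rule — add \lnot \lnot p4, \lnot (\lnot p1 \to p1).
        \lnot (\lnot p1 \to p1): α-rule — add \lnot p1, \lnot p1.
        (p1 \to (\lnot p3 \to \lnot p1)): β-rule — branch into \lnot p1  //  (\lnot p3 \to \lnot p1).
          branch 2.1.1 (add \lnot p1):
            ○ open, literals {p1=F, p4=T}.
          branch 2.1.2 (add (\lnot p3 \to \lnot p1)):
            (\lnot p3 \to \lnot p1): β-rule — branch into \lnot \lnot p3  //  \lnot p1.
              branch 2.1.2.1 (add \lnot \lnot p3):
                ○ open, literals {p1=F, p3=T, p4=T}.
              branch 2.1.2.2 (add \lnot p1):
                ○ open, literals {p1=F, p4=T}.
      branch 2.2 (add (\lnot p2 \land p2)):
        (\lnot p2 \land p2): α-rule — add \lnot p2, p2.
        × closes — contains both p2 and \lnot p2.
2 branches closed, 5 open.
Each open branch fixes some atoms; the unmentioned ones are free. Counting distinct full assignments: branch {p1=F, p4=T, p5=F} (p2, p3) contributes 4 new; branch {p1=F, p2=T, p4=T} (p5, p3) contributes 2 new; branch {p1=F, p4=T} (p2, p5, p3) contributes 2 new; branch {p1=F, p3=T, p4=T} (p2, p5) contributes 0 new; branch {p1=F, p4=T} (p2, p5, p3) contributes 0 new. Total: 8.

8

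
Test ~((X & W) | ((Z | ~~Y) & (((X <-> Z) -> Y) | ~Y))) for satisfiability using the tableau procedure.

Satisfiable

Initial set: {~((X & W) | ((Z | ~~Y) & (((X <-> Z) -> Y) | ~Y)))}.
~((X & W) | ((Z | ~~Y) & (((X <-> Z) -> Y) | ~Y))): α-rule — add ~(X & W), ~((Z | ~~Y) & (((X <-> Z) -> Y) | ~Y)).
~(X & W): β-rule — branch into ~X  //  ~W.
  branch 1 (add ~X):
    ~((Z | ~~Y) & (((X <-> Z) -> Y) | ~Y)): β-rule — branch into ~(Z | ~~Y)  //  ~(((X <-> Z) -> Y) | ~Y).
      branch 1.1 (add ~(Z | ~~Y)):
        ~(Z | ~~Y): α-rule — add ~Z, ~~~Y.
        ~~~Y: drop double negation, giving ~Y.
        ○ open, literals {X=false, Y=false, Z=false}.
      branch 1.2 (add ~(((X <-> Z) -> Y) | ~Y)):
        ~(((X <-> Z) -> Y) | ~Y): α-rule — add ~((X <-> Z) -> Y), ~~Y.
        ~((X <-> Z) -> Y): α-rule — add (X <-> Z), ~Y.
        × closes — contains both Y and ~Y.
  branch 2 (add ~W):
    ~((Z | ~~Y) & (((X <-> Z) -> Y) | ~Y)): β-rule — branch into ~(Z | ~~Y)  //  ~(((X <-> Z) -> Y) | ~Y).
      branch 2.1 (add ~(Z | ~~Y)):
        ~(Z | ~~Y): α-rule — add ~Z, ~~~Y.
        ~~~Y: drop double negation, giving ~Y.
        ○ open, literals {W=false, Y=false, Z=false}.
      branch 2.2 (add ~(((X <-> Z) -> Y) | ~Y)):
        ~(((X <-> Z) -> Y) | ~Y): α-rule — add ~((X <-> Z) -> Y), ~~Y.
        ~((X <-> Z) -> Y): α-rule — add (X <-> Z), ~Y.
        × closes — contains both Y and ~Y.
2 branches closed, 2 open.
An open branch gives a satisfying assignment: X=false, Y=false, Z=false.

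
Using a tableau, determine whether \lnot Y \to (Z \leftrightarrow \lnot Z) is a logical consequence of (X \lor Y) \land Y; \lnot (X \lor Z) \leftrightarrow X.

Yes

Initial set: {((X \lor Y) \land Y); (\lnot (X \lor Z) \leftrightarrow X); \lnot (\lnot Y \to (Z \leftrightarrow \lnot Z))}.
((X \lor Y) \land Y): α-rule — add (X \lor Y), Y.
\lnot (\lnot Y \to (Z \leftrightarrow \lnot Z)): α-rule — add \lnot Y, \lnot (Z \leftrightarrow \lnot Z).
× closes — contains both Y and \lnot Y.
All 1 branch closes.
Every branch closed, so the premises entail the conclusion.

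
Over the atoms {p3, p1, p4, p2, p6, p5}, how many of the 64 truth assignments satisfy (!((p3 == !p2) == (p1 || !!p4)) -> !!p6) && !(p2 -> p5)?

Initial set: {T ((!((p3 == !p2) == (p1 || !!p4)) -> !!p6) && !(p2 -> p5))}.
T ((!((p3 == !p2) == (p1 || !!p4)) -> !!p6) && !(p2 -> p5)): α-rule — add T (!((p3 == !p2) == (p1 || !!p4)) -> !!p6), T !(p2 -> p5).
T !(p2 -> p5): α-rule — add T p2, F p5.
T (!((p3 == !p2) == (p1 || !!p4)) -> !!p6): β-rule — branch into F !((p3 == !p2) == (p1 || !!p4))  //  T !!p6.
  branch 1 (add F !((p3 == !p2) == (p1 || !!p4))):
    F !((p3 == !p2) == (p1 || !!p4)): β-rule — branch into T (p3 == !p2), T (p1 || !!p4)  //  F (p3 == !p2), F (p1 || !!p4).
      branch 1.1 (add T (p3 == !p2), T (p1 || !!p4)):
        T (p3 == !p2): β-rule — branch into T p3, T !p2  //  F p3, F !p2.
          branch 1.1.1 (add T p3, T !p2):
            × closes — contains both p2 and !p2.
          branch 1.1.2 (add F p3, F !p2):
            T (p1 || !!p4): β-rule — branch into T p1  //  T !!p4.
              branch 1.1.2.1 (add T p1):
                ○ open, literals {p1=true, p2=true, p3=false, p5=false}.
              branch 1.1.2.2 (add T !!p4):
                T !!p4: drop double negation, giving T p4.
                ○ open, literals {p2=true, p3=false, p4=true, p5=false}.
      branch 1.2 (add F (p3 == !p2), F (p1 || !!p4)):
        F (p1 || !!p4): α-rule — add F p1, F !!p4.
        F !!p4: drop double negation, giving F p4.
        F (p3 == !p2): β-rule — branch into T p3, F !p2  //  F p3, T !p2.
          branch 1.2.1 (add T p3, F !p2):
            ○ open, literals {p1=false, p2=true, p3=true, p4=false, p5=false}.
          branch 1.2.2 (add F p3, T !p2):
            × closes — contains both p2 and !p2.
  branch 2 (add T !!p6):
    T !!p6: drop double negation, giving T p6.
    ○ open, literals {p2=true, p5=false, p6=true}.
2 branches closed, 4 open.
Each open branch fixes some atoms; the unmentioned ones are free. Counting distinct full assignments: branch {p1=true, p2=true, p3=false, p5=false} (p4, p6) contributes 4 new; branch {p2=true, p3=false, p4=true, p5=false} (p1, p6) contributes 2 new; branch {p1=false, p2=true, p3=true, p4=false, p5=false} (p6) contributes 2 new; branch {p2=true, p5=false, p6=true} (p3, p1, p4) contributes 4 new. Total: 12.

12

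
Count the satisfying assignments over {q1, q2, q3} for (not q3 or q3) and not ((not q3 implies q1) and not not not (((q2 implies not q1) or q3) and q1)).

5

Initial set: {((not q3 or q3) and not ((not q3 implies q1) and not not not (((q2 implies not q1) or q3) and q1)))}.
((not q3 or q3) and not ((not q3 implies q1) and not not not (((q2 implies not q1) or q3) and q1))): α-rule — add (not q3 or q3), not ((not q3 implies q1) and not not not (((q2 implies not q1) or q3) and q1)).
(not q3 or q3): β-rule — branch into not q3  //  q3.
  branch 1 (add not q3):
    not ((not q3 implies q1) and not not not (((q2 implies not q1) or q3) and q1)): β-rule — branch into not (not q3 implies q1)  //  not not not not (((q2 implies not q1) or q3) and q1).
      branch 1.1 (add not (not q3 implies q1)):
        not (not q3 implies q1): α-rule — add not q3, not q1.
        ○ open, literals {q1=false, q3=false}.
      branch 1.2 (add not not not not (((q2 implies not q1) or q3) and q1)):
        not not not not (((q2 implies not q1) or q3) and q1): drop double negation, giving not not (((q2 implies not q1) or q3) and q1).
        not not (((q2 implies not q1) or q3) and q1): α-rule — add ((q2 implies not q1) or q3), q1.
        ((q2 implies not q1) or q3): β-rule — branch into (q2 implies not q1)  //  q3.
          branch 1.2.1 (add (q2 implies not q1)):
            (q2 implies not q1): β-rule — branch into not q2  //  not q1.
              branch 1.2.1.1 (add not q2):
                ○ open, literals {q1=true, q2=false, q3=false}.
              branch 1.2.1.2 (add not q1):
                × closes — contains both q1 and not q1.
          branch 1.2.2 (add q3):
            × closes — contains both q3 and not q3.
  branch 2 (add q3):
    not ((not q3 implies q1) and not not not (((q2 implies not q1) or q3) and q1)): β-rule — branch into not (not q3 implies q1)  //  not not not not (((q2 implies not q1) or q3) and q1).
      branch 2.1 (add not (not q3 implies q1)):
        not (not q3 implies q1): α-rule — add not q3, not q1.
        × closes — contains both q3 and not q3.
      branch 2.2 (add not not not not (((q2 implies not q1) or q3) and q1)):
        not not not not (((q2 implies not q1) or q3) and q1): drop double negation, giving not not (((q2 implies not q1) or q3) and q1).
        not not (((q2 implies not q1) or q3) and q1): α-rule — add ((q2 implies not q1) or q3), q1.
        ((q2 implies not q1) or q3): β-rule — branch into (q2 implies not q1)  //  q3.
          branch 2.2.1 (add (q2 implies not q1)):
            (q2 implies not q1): β-rule — branch into not q2  //  not q1.
              branch 2.2.1.1 (add not q2):
                ○ open, literals {q1=true, q2=false, q3=true}.
              branch 2.2.1.2 (add not q1):
                × closes — contains both q1 and not q1.
          branch 2.2.2 (add q3):
            ○ open, literals {q1=true, q3=true}.
4 branches closed, 4 open.
Each open branch fixes some atoms; the unmentioned ones are free. Counting distinct full assignments: branch {q1=false, q3=false} (q2) contributes 2 new; branch {q1=true, q2=false, q3=false} (none free) contributes 1 new; branch {q1=true, q2=false, q3=true} (none free) contributes 1 new; branch {q1=true, q3=true} (q2) contributes 1 new. Total: 5.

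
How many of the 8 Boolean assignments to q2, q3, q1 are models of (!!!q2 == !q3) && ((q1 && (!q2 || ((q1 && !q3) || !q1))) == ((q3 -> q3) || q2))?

Initial set: {T ((!!!q2 == !q3) && ((q1 && (!q2 || ((q1 && !q3) || !q1))) == ((q3 -> q3) || q2)))}.
T ((!!!q2 == !q3) && ((q1 && (!q2 || ((q1 && !q3) || !q1))) == ((q3 -> q3) || q2))): α-rule — add T (!!!q2 == !q3), T ((q1 && (!q2 || ((q1 && !q3) || !q1))) == ((q3 -> q3) || q2)).
T (!!!q2 == !q3): β-rule — branch into T !!!q2, T !q3  //  F !!!q2, F !q3.
  branch 1 (add T !!!q2, T !q3):
    T !!!q2: drop double negation, giving T !q2.
    T ((q1 && (!q2 || ((q1 && !q3) || !q1))) == ((q3 -> q3) || q2)): β-rule — branch into T (q1 && (!q2 || ((q1 && !q3) || !q1))), T ((q3 -> q3) || q2)  //  F (q1 && (!q2 || ((q1 && !q3) || !q1))), F ((q3 -> q3) || q2).
      branch 1.1 (add T (q1 && (!q2 || ((q1 && !q3) || !q1))), T ((q3 -> q3) || q2)):
        T (q1 && (!q2 || ((q1 && !q3) || !q1))): α-rule — add T q1, T (!q2 || ((q1 && !q3) || !q1)).
        T ((q3 -> q3) || q2): β-rule — branch into T (q3 -> q3)  //  T q2.
          branch 1.1.1 (add T (q3 -> q3)):
            T (!q2 || ((q1 && !q3) || !q1)): β-rule — branch into T !q2  //  T ((q1 && !q3) || !q1).
              branch 1.1.1.1 (add T !q2):
                T (q3 -> q3): β-rule — branch into F q3  //  T q3.
                  branch 1.1.1.1.1 (add F q3):
                    ○ open, literals {q1=true, q2=false, q3=false}.
                  branch 1.1.1.1.2 (add T q3):
                    × closes — contains both q3 and !q3.
              branch 1.1.1.2 (add T ((q1 && !q3) || !q1)):
                T (q3 -> q3): β-rule — branch into F q3  //  T q3.
                  branch 1.1.1.2.1 (add F q3):
                    T ((q1 && !q3) || !q1): β-rule — branch into T (q1 && !q3)  //  T !q1.
                      branch 1.1.1.2.1.1 (add T (q1 && !q3)):
                        T (q1 && !q3): α-rule — add T q1, T !q3.
                        ○ open, literals {q1=true, q2=false, q3=false}.
                      branch 1.1.1.2.1.2 (add T !q1):
                        × closes — contains both q1 and !q1.
                  branch 1.1.1.2.2 (add T q3):
                    × closes — contains both q3 and !q3.
          branch 1.1.2 (add T q2):
            × closes — contains both q2 and !q2.
      branch 1.2 (add F (q1 && (!q2 || ((q1 && !q3) || !q1))), F ((q3 -> q3) || q2)):
        F ((q3 -> q3) || q2): α-rule — add F (q3 -> q3), F q2.
        F (q3 -> q3): α-rule — add T q3, F q3.
        × closes — contains both q3 and !q3.
  branch 2 (add F !!!q2, F !q3):
    F !!!q2: drop double negation, giving F !q2.
    T ((q1 && (!q2 || ((q1 && !q3) || !q1))) == ((q3 -> q3) || q2)): β-rule — branch into T (q1 && (!q2 || ((q1 && !q3) || !q1))), T ((q3 -> q3) || q2)  //  F (q1 && (!q2 || ((q1 && !q3) || !q1))), F ((q3 -> q3) || q2).
      branch 2.1 (add T (q1 && (!q2 || ((q1 && !q3) || !q1))), T ((q3 -> q3) || q2)):
        T (q1 && (!q2 || ((q1 && !q3) || !q1))): α-rule — add T q1, T (!q2 || ((q1 && !q3) || !q1)).
        T ((q3 -> q3) || q2): β-rule — branch into T (q3 -> q3)  //  T q2.
          branch 2.1.1 (add T (q3 -> q3)):
            T (!q2 || ((q1 && !q3) || !q1)): β-rule — branch into T !q2  //  T ((q1 && !q3) || !q1).
              branch 2.1.1.1 (add T !q2):
                × closes — contains both q2 and !q2.
              branch 2.1.1.2 (add T ((q1 && !q3) || !q1)):
                T (q3 -> q3): β-rule — branch into F q3  //  T q3.
                  branch 2.1.1.2.1 (add F q3):
                    × closes — contains both q3 and !q3.
                  branch 2.1.1.2.2 (add T q3):
                    T ((q1 && !q3) || !q1): β-rule — branch into T (q1 && !q3)  //  T !q1.
                      branch 2.1.1.2.2.1 (add T (q1 && !q3)):
                        T (q1 && !q3): α-rule — add T q1, T !q3.
                        × closes — contains both q3 and !q3.
                      branch 2.1.1.2.2.2 (add T !q1):
                        × closes — contains both q1 and !q1.
          branch 2.1.2 (add T q2):
            T (!q2 || ((q1 && !q3) || !q1)): β-rule — branch into T !q2  //  T ((q1 && !q3) || !q1).
              branch 2.1.2.1 (add T !q2):
                × closes — contains both q2 and !q2.
              branch 2.1.2.2 (add T ((q1 && !q3) || !q1)):
                T ((q1 && !q3) || !q1): β-rule — branch into T (q1 && !q3)  //  T !q1.
                  branch 2.1.2.2.1 (add T (q1 && !q3)):
                    T (q1 && !q3): α-rule — add T q1, T !q3.
                    × closes — contains both q3 and !q3.
                  branch 2.1.2.2.2 (add T !q1):
                    × closes — contains both q1 and !q1.
      branch 2.2 (add F (q1 && (!q2 || ((q1 && !q3) || !q1))), F ((q3 -> q3) || q2)):
        F ((q3 -> q3) || q2): α-rule — add F (q3 -> q3), F q2.
        × closes — contains both q2 and !q2.
13 branches closed, 2 open.
Each open branch fixes some atoms; the unmentioned ones are free. Counting distinct full assignments: branch {q1=true, q2=false, q3=false} (none free) contributes 1 new; branch {q1=true, q2=false, q3=false} (none free) contributes 0 new. Total: 1.

1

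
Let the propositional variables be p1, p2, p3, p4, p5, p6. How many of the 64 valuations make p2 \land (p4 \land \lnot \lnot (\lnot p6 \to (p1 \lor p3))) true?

Initial set: {(p2 \land (p4 \land \lnot \lnot (\lnot p6 \to (p1 \lor p3))))}.
(p2 \land (p4 \land \lnot \lnot (\lnot p6 \to (p1 \lor p3)))): α-rule — add p2, (p4 \land \lnot \lnot (\lnot p6 \to (p1 \lor p3))).
(p4 \land \lnot \lnot (\lnot p6 \to (p1 \lor p3))): α-rule — add p4, \lnot \lnot (\lnot p6 \to (p1 \lor p3)).
\lnot \lnot (\lnot p6 \to (p1 \lor p3)): drop double negation, giving (\lnot p6 \to (p1 \lor p3)).
(\lnot p6 \to (p1 \lor p3)): β-rule — branch into \lnot \lnot p6  //  (p1 \lor p3).
  branch 1 (add \lnot \lnot p6):
    ○ open, literals {p2=1, p4=1, p6=1}.
  branch 2 (add (p1 \lor p3)):
    (p1 \lor p3): β-rule — branch into p1  //  p3.
      branch 2.1 (add p1):
        ○ open, literals {p1=1, p2=1, p4=1}.
      branch 2.2 (add p3):
        ○ open, literals {p2=1, p3=1, p4=1}.
0 branches closed, 3 open.
Each open branch fixes some atoms; the unmentioned ones are free. Counting distinct full assignments: branch {p2=1, p4=1, p6=1} (p1, p3, p5) contributes 8 new; branch {p1=1, p2=1, p4=1} (p3, p5, p6) contributes 4 new; branch {p2=1, p3=1, p4=1} (p1, p5, p6) contributes 2 new. Total: 14.

14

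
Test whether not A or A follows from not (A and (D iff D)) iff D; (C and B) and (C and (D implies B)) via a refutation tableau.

Yes

Initial set: {(not (A and (D iff D)) iff D); ((C and B) and (C and (D implies B))); not (not A or A)}.
((C and B) and (C and (D implies B))): α-rule — add (C and B), (C and (D implies B)).
not (not A or A): α-rule — add not not A, not A.
× closes — contains both A and not A.
All 1 branch closes.
Every branch closed, so the premises entail the conclusion.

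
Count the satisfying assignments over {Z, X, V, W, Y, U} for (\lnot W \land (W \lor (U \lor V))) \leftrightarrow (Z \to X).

28

Initial set: {((\lnot W \land (W \lor (U \lor V))) \leftrightarrow (Z \to X))}.
((\lnot W \land (W \lor (U \lor V))) \leftrightarrow (Z \to X)): β-rule — branch into (\lnot W \land (W \lor (U \lor V))), (Z \to X)  //  \lnot (\lnot W \land (W \lor (U \lor V))), \lnot (Z \to X).
  branch 1 (add (\lnot W \land (W \lor (U \lor V))), (Z \to X)):
    (\lnot W \land (W \lor (U \lor V))): α-rule — add \lnot W, (W \lor (U \lor V)).
    (Z \to X): β-rule — branch into \lnot Z  //  X.
      branch 1.1 (add \lnot Z):
        (W \lor (U \lor V)): β-rule — branch into W  //  (U \lor V).
          branch 1.1.1 (add W):
            × closes — contains both W and \lnot W.
          branch 1.1.2 (add (U \lor V)):
            (U \lor V): β-rule — branch into U  //  V.
              branch 1.1.2.1 (add U):
                ○ open, literals {U=true, W=false, Z=false}.
              branch 1.1.2.2 (add V):
                ○ open, literals {V=true, W=false, Z=false}.
      branch 1.2 (add X):
        (W \lor (U \lor V)): β-rule — branch into W  //  (U \lor V).
          branch 1.2.1 (add W):
            × closes — contains both W and \lnot W.
          branch 1.2.2 (add (U \lor V)):
            (U \lor V): β-rule — branch into U  //  V.
              branch 1.2.2.1 (add U):
                ○ open, literals {U=true, W=false, X=true}.
              branch 1.2.2.2 (add V):
                ○ open, literals {V=true, W=false, X=true}.
  branch 2 (add \lnot (\lnot W \land (W \lor (U \lor V))), \lnot (Z \to X)):
    \lnot (Z \to X): α-rule — add Z, \lnot X.
    \lnot (\lnot W \land (W \lor (U \lor V))): β-rule — branch into \lnot \lnot W  //  \lnot (W \lor (U \lor V)).
      branch 2.1 (add \lnot \lnot W):
        ○ open, literals {W=true, X=false, Z=true}.
      branch 2.2 (add \lnot (W \lor (U \lor V))):
        \lnot (W \lor (U \lor V)): α-rule — add \lnot W, \lnot (U \lor V).
        \lnot (U \lor V): α-rule — add \lnot U, \lnot V.
        ○ open, literals {U=false, V=false, W=false, X=false, Z=true}.
2 branches closed, 6 open.
Each open branch fixes some atoms; the unmentioned ones are free. Counting distinct full assignments: branch {U=true, W=false, Z=false} (X, V, Y) contributes 8 new; branch {V=true, W=false, Z=false} (X, Y, U) contributes 4 new; branch {U=true, W=false, X=true} (Z, V, Y) contributes 4 new; branch {V=true, W=false, X=true} (Z, Y, U) contributes 2 new; branch {W=true, X=false, Z=true} (V, Y, U) contributes 8 new; branch {U=false, V=false, W=false, X=false, Z=true} (Y) contributes 2 new. Total: 28.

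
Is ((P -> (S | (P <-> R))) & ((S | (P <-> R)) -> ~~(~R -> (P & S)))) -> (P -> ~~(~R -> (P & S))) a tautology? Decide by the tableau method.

Valid

Assume the negation and expand:
Initial set: {~(((P -> (S | (P <-> R))) & ((S | (P <-> R)) -> ~~(~R -> (P & S)))) -> (P -> ~~(~R -> (P & S))))}.
~(((P -> (S | (P <-> R))) & ((S | (P <-> R)) -> ~~(~R -> (P & S)))) -> (P -> ~~(~R -> (P & S)))): α-rule — add ((P -> (S | (P <-> R))) & ((S | (P <-> R)) -> ~~(~R -> (P & S)))), ~(P -> ~~(~R -> (P & S))).
((P -> (S | (P <-> R))) & ((S | (P <-> R)) -> ~~(~R -> (P & S)))): α-rule — add (P -> (S | (P <-> R))), ((S | (P <-> R)) -> ~~(~R -> (P & S))).
~(P -> ~~(~R -> (P & S))): α-rule — add P, ~~~(~R -> (P & S)).
~~~(~R -> (P & S)): drop double negation, giving ~(~R -> (P & S)).
~(~R -> (P & S)): α-rule — add ~R, ~(P & S).
(P -> (S | (P <-> R))): β-rule — branch into ~P  //  (S | (P <-> R)).
  branch 1 (add ~P):
    × closes — contains both P and ~P.
  branch 2 (add (S | (P <-> R))):
    ((S | (P <-> R)) -> ~~(~R -> (P & S))): β-rule — branch into ~(S | (P <-> R))  //  ~~(~R -> (P & S)).
      branch 2.1 (add ~(S | (P <-> R))):
        ~(S | (P <-> R)): α-rule — add ~S, ~(P <-> R).
        ~(P & S): β-rule — branch into ~P  //  ~S.
          branch 2.1.1 (add ~P):
            × closes — contains both P and ~P.
          branch 2.1.2 (add ~S):
            (S | (P <-> R)): β-rule — branch into S  //  (P <-> R).
              branch 2.1.2.1 (add S):
                × closes — contains both S and ~S.
              branch 2.1.2.2 (add (P <-> R)):
                ~(P <-> R): β-rule — branch into P, ~R  //  ~P, R.
                  branch 2.1.2.2.1 (add P, ~R):
                    (P <-> R): β-rule — branch into P, R  //  ~P, ~R.
                      branch 2.1.2.2.1.1 (add P, R):
                        × closes — contains both R and ~R.
                      branch 2.1.2.2.1.2 (add ~P, ~R):
                        × closes — contains both P and ~P.
                  branch 2.1.2.2.2 (add ~P, R):
                    × closes — contains both P and ~P.
      branch 2.2 (add ~~(~R -> (P & S))):
        ~~(~R -> (P & S)): drop double negation, giving (~R -> (P & S)).
        ~(P & S): β-rule — branch into ~P  //  ~S.
          branch 2.2.1 (add ~P):
            × closes — contains both P and ~P.
          branch 2.2.2 (add ~S):
            (S | (P <-> R)): β-rule — branch into S  //  (P <-> R).
              branch 2.2.2.1 (add S):
                × closes — contains both S and ~S.
              branch 2.2.2.2 (add (P <-> R)):
                (~R -> (P & S)): β-rule — branch into ~~R  //  (P & S).
                  branch 2.2.2.2.1 (add ~~R):
                    × closes — contains both R and ~R.
                  branch 2.2.2.2.2 (add (P & S)):
                    (P & S): α-rule — add P, S.
                    × closes — contains both S and ~S.
All 10 branches close.
Every branch closed, so the negation is unsatisfiable and the formula is valid.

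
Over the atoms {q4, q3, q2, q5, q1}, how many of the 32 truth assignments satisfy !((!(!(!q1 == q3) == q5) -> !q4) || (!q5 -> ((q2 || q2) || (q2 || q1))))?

Initial set: {!((!(!(!q1 == q3) == q5) -> !q4) || (!q5 -> ((q2 || q2) || (q2 || q1))))}.
!((!(!(!q1 == q3) == q5) -> !q4) || (!q5 -> ((q2 || q2) || (q2 || q1)))): α-rule — add !(!(!(!q1 == q3) == q5) -> !q4), !(!q5 -> ((q2 || q2) || (q2 || q1))).
!(!(!(!q1 == q3) == q5) -> !q4): α-rule — add !(!(!q1 == q3) == q5), !!q4.
!(!q5 -> ((q2 || q2) || (q2 || q1))): α-rule — add !q5, !((q2 || q2) || (q2 || q1)).
!((q2 || q2) || (q2 || q1)): α-rule — add !(q2 || q2), !(q2 || q1).
!(q2 || q2): α-rule — add !q2, !q2.
!(q2 || q1): α-rule — add !q2, !q1.
!(!(!q1 == q3) == q5): β-rule — branch into !(!q1 == q3), !q5  //  !!(!q1 == q3), q5.
  branch 1 (add !(!q1 == q3), !q5):
    !(!q1 == q3): β-rule — branch into !q1, !q3  //  !!q1, q3.
      branch 1.1 (add !q1, !q3):
        ○ open, literals {q1=false, q2=false, q3=false, q4=true, q5=false}.
      branch 1.2 (add !!q1, q3):
        × closes — contains both q1 and !q1.
  branch 2 (add !!(!q1 == q3), q5):
    × closes — contains both q5 and !q5.
2 branches closed, 1 open.
Each open branch fixes some atoms; the unmentioned ones are free. Counting distinct full assignments: branch {q1=false, q2=false, q3=false, q4=true, q5=false} (none free) contributes 1 new. Total: 1.

1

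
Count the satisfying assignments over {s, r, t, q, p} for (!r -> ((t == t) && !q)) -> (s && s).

20

Initial set: {((!r -> ((t == t) && !q)) -> (s && s))}.
((!r -> ((t == t) && !q)) -> (s && s)): β-rule — branch into !(!r -> ((t == t) && !q))  //  (s && s).
  branch 1 (add !(!r -> ((t == t) && !q))):
    !(!r -> ((t == t) && !q)): α-rule — add !r, !((t == t) && !q).
    !((t == t) && !q): β-rule — branch into !(t == t)  //  !!q.
      branch 1.1 (add !(t == t)):
        !(t == t): β-rule — branch into t, !t  //  !t, t.
          branch 1.1.1 (add t, !t):
            × closes — contains both t and !t.
          branch 1.1.2 (add !t, t):
            × closes — contains both t and !t.
      branch 1.2 (add !!q):
        ○ open, literals {q=1, r=0}.
  branch 2 (add (s && s)):
    (s && s): α-rule — add s, s.
    ○ open, literals {s=1}.
2 branches closed, 2 open.
Each open branch fixes some atoms; the unmentioned ones are free. Counting distinct full assignments: branch {q=1, r=0} (s, t, p) contributes 8 new; branch {s=1} (r, t, q, p) contributes 12 new. Total: 20.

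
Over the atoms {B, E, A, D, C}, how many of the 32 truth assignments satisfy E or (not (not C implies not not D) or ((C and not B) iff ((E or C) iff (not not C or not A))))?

Initial set: {(E or (not (not C implies not not D) or ((C and not B) iff ((E or C) iff (not not C or not A)))))}.
(E or (not (not C implies not not D) or ((C and not B) iff ((E or C) iff (not not C or not A))))): β-rule — branch into E  //  (not (not C implies not not D) or ((C and not B) iff ((E or C) iff (not not C or not A)))).
  branch 1 (add E):
    ○ open, literals {E=T}.
  branch 2 (add (not (not C implies not not D) or ((C and not B) iff ((E or C) iff (not not C or not A))))):
    (not (not C implies not not D) or ((C and not B) iff ((E or C) iff (not not C or not A)))): β-rule — branch into not (not C implies not not D)  //  ((C and not B) iff ((E or C) iff (not not C or not A))).
      branch 2.1 (add not (not C implies not not D)):
        not (not C implies not not D): α-rule — add not C, not not not D.
        not not not D: drop double negation, giving not D.
        ○ open, literals {C=F, D=F}.
      branch 2.2 (add ((C and not B) iff ((E or C) iff (not not C or not A)))):
        ((C and not B) iff ((E or C) iff (not not C or not A))): β-rule — branch into (C and not B), ((E or C) iff (not not C or not A))  //  not (C and not B), not ((E or C) iff (not not C or not A)).
          branch 2.2.1 (add (C and not B), ((E or C) iff (not not C or not A))):
            (C and not B): α-rule — add C, not B.
            ((E or C) iff (not not C or not A)): β-rule — branch into (E or C), (not not C or not A)  //  not (E or C), not (not not C or not A).
              branch 2.2.1.1 (add (E or C), (not not C or not A)):
                (E or C): β-rule — branch into E  //  C.
                  branch 2.2.1.1.1 (add E):
                    (not not C or not A): β-rule — branch into not not C  //  not A.
                      branch 2.2.1.1.1.1 (add not not C):
                        not not C: drop double negation, giving C.
                        ○ open, literals {B=F, C=T, E=T}.
                      branch 2.2.1.1.1.2 (add not A):
                        ○ open, literals {A=F, B=F, C=T, E=T}.
                  branch 2.2.1.1.2 (add C):
                    (not not C or not A): β-rule — branch into not not C  //  not A.
                      branch 2.2.1.1.2.1 (add not not C):
                        not not C: drop double negation, giving C.
                        ○ open, literals {B=F, C=T}.
                      branch 2.2.1.1.2.2 (add not A):
                        ○ open, literals {A=F, B=F, C=T}.
              branch 2.2.1.2 (add not (E or C), not (not not C or not A)):
                not (E or C): α-rule — add not E, not C.
                × closes — contains both C and not C.
          branch 2.2.2 (add not (C and not B), not ((E or C) iff (not not C or not A))):
            not (C and not B): β-rule — branch into not C  //  not not B.
              branch 2.2.2.1 (add not C):
                not ((E or C) iff (not not C or not A)): β-rule — branch into (E or C), not (not not C or not A)  //  not (E or C), (not not C or not A).
                  branch 2.2.2.1.1 (add (E or C), not (not not C or not A)):
                    not (not not C or not A): α-rule — add not not not C, not not A.
                    not not not C: drop double negation, giving not C.
                    (E or C): β-rule — branch into E  //  C.
                      branch 2.2.2.1.1.1 (add E):
                        ○ open, literals {A=T, C=F, E=T}.
                      branch 2.2.2.1.1.2 (add C):
                        × closes — contains both C and not C.
                  branch 2.2.2.1.2 (add not (E or C), (not not C or not A)):
                    not (E or C): α-rule — add not E, not C.
                    (not not C or not A): β-rule — branch into not not C  //  not A.
                      branch 2.2.2.1.2.1 (add not not C):
                        not not C: drop double negation, giving C.
                        × closes — contains both C and not C.
                      branch 2.2.2.1.2.2 (add not A):
                        ○ open, literals {A=F, C=F, E=F}.
              branch 2.2.2.2 (add not not B):
                not ((E or C) iff (not not C or not A)): β-rule — branch into (E or C), not (not not C or not A)  //  not (E or C), (not not C or not A).
                  branch 2.2.2.2.1 (add (E or C), not (not not C or not A)):
                    not (not not C or not A): α-rule — add not not not C, not not A.
                    not not not C: drop double negation, giving not C.
                    (E or C): β-rule — branch into E  //  C.
                      branch 2.2.2.2.1.1 (add E):
                        ○ open, literals {A=T, B=T, C=F, E=T}.
                      branch 2.2.2.2.1.2 (add C):
                        × closes — contains both C and not C.
                  branch 2.2.2.2.2 (add not (E or C), (not not C or not A)):
                    not (E or C): α-rule — add not E, not C.
                    (not not C or not A): β-rule — branch into not not C  //  not A.
                      branch 2.2.2.2.2.1 (add not not C):
                        not not C: drop double negation, giving C.
                        × closes — contains both C and not C.
                      branch 2.2.2.2.2.2 (add not A):
                        ○ open, literals {A=F, B=T, C=F, E=F}.
5 branches closed, 10 open.
Each open branch fixes some atoms; the unmentioned ones are free. Counting distinct full assignments: branch {E=T} (B, A, D, C) contributes 16 new; branch {C=F, D=F} (B, E, A) contributes 4 new; branch {B=F, C=T, E=T} (A, D) contributes 0 new; branch {A=F, B=F, C=T, E=T} (D) contributes 0 new; branch {B=F, C=T} (E, A, D) contributes 4 new; branch {A=F, B=F, C=T} (E, D) contributes 0 new; branch {A=T, C=F, E=T} (B, D) contributes 0 new; branch {A=F, C=F, E=F} (B, D) contributes 2 new; branch {A=T, B=T, C=F, E=T} (D) contributes 0 new; branch {A=F, B=T, C=F, E=F} (D) contributes 0 new. Total: 26.

26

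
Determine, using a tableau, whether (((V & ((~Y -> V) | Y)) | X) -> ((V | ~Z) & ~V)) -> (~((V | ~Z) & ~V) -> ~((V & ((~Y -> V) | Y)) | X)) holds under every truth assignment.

Assume the negation and expand:
Initial set: {~((((V & ((~Y -> V) | Y)) | X) -> ((V | ~Z) & ~V)) -> (~((V | ~Z) & ~V) -> ~((V & ((~Y -> V) | Y)) | X)))}.
~((((V & ((~Y -> V) | Y)) | X) -> ((V | ~Z) & ~V)) -> (~((V | ~Z) & ~V) -> ~((V & ((~Y -> V) | Y)) | X))): α-rule — add (((V & ((~Y -> V) | Y)) | X) -> ((V | ~Z) & ~V)), ~(~((V | ~Z) & ~V) -> ~((V & ((~Y -> V) | Y)) | X)).
~(~((V | ~Z) & ~V) -> ~((V & ((~Y -> V) | Y)) | X)): α-rule — add ~((V | ~Z) & ~V), ~~((V & ((~Y -> V) | Y)) | X).
(((V & ((~Y -> V) | Y)) | X) -> ((V | ~Z) & ~V)): β-rule — branch into ~((V & ((~Y -> V) | Y)) | X)  //  ((V | ~Z) & ~V).
  branch 1 (add ~((V & ((~Y -> V) | Y)) | X)):
    ~((V & ((~Y -> V) | Y)) | X): α-rule — add ~(V & ((~Y -> V) | Y)), ~X.
    ~((V | ~Z) & ~V): β-rule — branch into ~(V | ~Z)  //  ~~V.
      branch 1.1 (add ~(V | ~Z)):
        ~(V | ~Z): α-rule — add ~V, ~~Z.
        ~~((V & ((~Y -> V) | Y)) | X): β-rule — branch into (V & ((~Y -> V) | Y))  //  X.
          branch 1.1.1 (add (V & ((~Y -> V) | Y))):
            (V & ((~Y -> V) | Y)): α-rule — add V, ((~Y -> V) | Y).
            × closes — contains both V and ~V.
          branch 1.1.2 (add X):
            × closes — contains both X and ~X.
      branch 1.2 (add ~~V):
        ~~((V & ((~Y -> V) | Y)) | X): β-rule — branch into (V & ((~Y -> V) | Y))  //  X.
          branch 1.2.1 (add (V & ((~Y -> V) | Y))):
            (V & ((~Y -> V) | Y)): α-rule — add V, ((~Y -> V) | Y).
            ~(V & ((~Y -> V) | Y)): β-rule — branch into ~V  //  ~((~Y -> V) | Y).
              branch 1.2.1.1 (add ~V):
                × closes — contains both V and ~V.
              branch 1.2.1.2 (add ~((~Y -> V) | Y)):
                ~((~Y -> V) | Y): α-rule — add ~(~Y -> V), ~Y.
                ~(~Y -> V): α-rule — add ~Y, ~V.
                × closes — contains both V and ~V.
          branch 1.2.2 (add X):
            × closes — contains both X and ~X.
  branch 2 (add ((V | ~Z) & ~V)):
    ((V | ~Z) & ~V): α-rule — add (V | ~Z), ~V.
    ~((V | ~Z) & ~V): β-rule — branch into ~(V | ~Z)  //  ~~V.
      branch 2.1 (add ~(V | ~Z)):
        ~(V | ~Z): α-rule — add ~V, ~~Z.
        ~~((V & ((~Y -> V) | Y)) | X): β-rule — branch into (V & ((~Y -> V) | Y))  //  X.
          branch 2.1.1 (add (V & ((~Y -> V) | Y))):
            (V & ((~Y -> V) | Y)): α-rule — add V, ((~Y -> V) | Y).
            × closes — contains both V and ~V.
          branch 2.1.2 (add X):
            (V | ~Z): β-rule — branch into V  //  ~Z.
              branch 2.1.2.1 (add V):
                × closes — contains both V and ~V.
              branch 2.1.2.2 (add ~Z):
                × closes — contains both Z and ~Z.
      branch 2.2 (add ~~V):
        × closes — contains both V and ~V.
All 9 branches close.
Every branch closed, so the negation is unsatisfiable and the formula is valid.

Valid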